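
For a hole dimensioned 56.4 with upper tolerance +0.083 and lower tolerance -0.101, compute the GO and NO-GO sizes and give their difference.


GO = nominal - lower_tol (smallest hole = maximum material condition)
GO = 56.4 - 0.101 = 56.299
NO-GO = nominal + upper_tol (largest hole = least material condition)
NO-GO = 56.4 + 0.083 = 56.483
spread = NO-GO - GO = 56.483 - 56.299 = 0.1840

0.1840


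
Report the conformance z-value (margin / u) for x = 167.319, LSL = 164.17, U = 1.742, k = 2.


u = U / k = 1.742 / 2 = 0.871
margin = |LSL - x| = |164.17 - 167.319| = 3.149
z = margin / u = 3.149 / 0.871
z = 3.6154

3.6154


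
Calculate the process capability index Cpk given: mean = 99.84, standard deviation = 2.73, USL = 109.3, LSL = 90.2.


Cpu = (USL - mean) / (3*sigma) = (109.3 - 99.84) / (3*2.73) = 1.1551
Cpl = (mean - LSL) / (3*sigma) = (99.84 - 90.2) / (3*2.73) = 1.1770
Cpk = min(Cpu, Cpl) = 1.1551

1.1551


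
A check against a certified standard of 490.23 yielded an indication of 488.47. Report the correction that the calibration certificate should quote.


Correction = standard - reading
= 490.23 - 488.47
= 1.7600

1.7600


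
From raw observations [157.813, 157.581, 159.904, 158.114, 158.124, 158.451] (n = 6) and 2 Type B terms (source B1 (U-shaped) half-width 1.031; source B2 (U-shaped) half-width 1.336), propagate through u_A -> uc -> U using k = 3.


mean = (157.813 + 157.581 + 159.904 + 158.114 + 158.124 + 158.451) / 6 = 158.3311667
s = sqrt(sum((x - mean)^2)/(n-1)) = 0.82577126
u_A = s / sqrt(n) = 0.82577126 / sqrt(6) = 0.33711971
u_B1 = 1.031 / sqrt(2) = 0.72902709
u_B2 = 1.336 / sqrt(2) = 0.94469466
uc = sqrt(0.33711971^2 + 0.72902709^2 + 0.94469466^2) = 1.2399912
U = k * uc = 3 * 1.2399912
U = 3.7200

3.7200


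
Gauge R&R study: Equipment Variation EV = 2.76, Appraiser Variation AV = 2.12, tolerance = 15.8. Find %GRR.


GRR = sqrt(EV^2 + AV^2) = sqrt(2.76^2 + 2.12^2) = 3.4802299
%GRR = GRR / tol * 100 = 3.4802299 / 15.8 * 100
%GRR = 22.0268

22.0268


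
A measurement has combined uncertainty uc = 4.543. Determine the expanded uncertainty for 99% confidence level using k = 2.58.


U = k * uc
U = 2.58 * 4.543
U = 11.7209

11.7209


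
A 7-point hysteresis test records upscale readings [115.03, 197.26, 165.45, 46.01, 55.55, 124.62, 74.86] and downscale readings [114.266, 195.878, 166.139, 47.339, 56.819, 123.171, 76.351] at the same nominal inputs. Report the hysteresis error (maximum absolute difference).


|115.03 - 114.266| = 0.7640
|197.26 - 195.878| = 1.3820
|165.45 - 166.139| = 0.6890
|46.01 - 47.339| = 1.3290
|55.55 - 56.819| = 1.2690
|124.62 - 123.171| = 1.4490
|74.86 - 76.351| = 1.4910
hysteresis = max(diffs) = 1.4910

1.4910


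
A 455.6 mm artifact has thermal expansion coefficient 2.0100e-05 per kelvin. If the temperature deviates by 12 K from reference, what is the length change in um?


dL = L * alpha * dT
= 455.6 * 2.0100e-05 * 12
= 0.1098907 mm
dL_um = 0.1098907 * 1000 = 109.8907 um

109.8907


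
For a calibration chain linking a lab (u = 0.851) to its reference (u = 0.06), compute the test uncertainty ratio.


TUR = u_lab / u_ref
= 0.851 / 0.06
= 14.1833

14.1833


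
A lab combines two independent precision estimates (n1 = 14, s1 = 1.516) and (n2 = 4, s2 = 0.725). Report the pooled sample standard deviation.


s_p = sqrt(((n1-1)*s1^2 + (n2-1)*s2^2) / (n1+n2-2))
numerator = (14-1)*1.516^2 + (4-1)*0.725^2 = 29.877328 + 1.576875 = 31.454203
denominator = 14 + 4 - 2 = 16
s_p^2 = 31.454203 / 16 = 1.9658877
s_p = sqrt(1.9658877) = 1.4021

1.4021


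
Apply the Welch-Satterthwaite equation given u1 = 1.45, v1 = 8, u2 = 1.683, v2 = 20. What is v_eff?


uc = sqrt(u1^2 + u2^2) = sqrt(1.45^2 + 1.683^2) = 2.2214835
v_eff = uc^4 / (u1^4/v1 + u2^4/v2)
= 2.2214835^4 / (1.45^4/8 + 1.683^4/20)
= 24.354116 / 0.95371298
v_eff = 25.5361

25.5361


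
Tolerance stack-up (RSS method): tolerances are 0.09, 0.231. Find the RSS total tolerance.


RSS = sqrt(0.09^2 + 0.231^2)
= sqrt(0.061461)
= 0.2479

0.2479


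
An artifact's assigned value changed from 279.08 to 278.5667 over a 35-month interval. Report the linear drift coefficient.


rate = (v2 - v1) / months
= (278.5667 - 279.08) / 35
= -0.5133 / 35
= -0.0147

-0.0147


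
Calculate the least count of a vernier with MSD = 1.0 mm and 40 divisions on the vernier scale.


LC = MSD / n_div
= 1.0 / 40
= 0.0250

0.0250


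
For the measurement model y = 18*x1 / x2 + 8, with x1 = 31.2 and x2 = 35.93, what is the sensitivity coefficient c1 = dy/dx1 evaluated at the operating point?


y = 18*x1 / x2 + 8
dy/dx1 = 18/x2
Evaluate at x2 = 35.93: c1 = 18 / 35.93
c1 = 0.5010

0.5010


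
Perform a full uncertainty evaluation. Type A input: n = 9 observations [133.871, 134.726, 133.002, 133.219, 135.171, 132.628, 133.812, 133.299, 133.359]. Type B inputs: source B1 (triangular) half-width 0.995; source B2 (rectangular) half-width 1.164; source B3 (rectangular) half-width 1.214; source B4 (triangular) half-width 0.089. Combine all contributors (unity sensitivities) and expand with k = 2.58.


mean = (133.871 + 134.726 + 133.002 + 133.219 + 135.171 + 132.628 + 133.812 + 133.299 + 133.359) / 9 = 133.6763333
s = sqrt(sum((x - mean)^2)/(n-1)) = 0.82143868
u_A = s / sqrt(n) = 0.82143868 / sqrt(9) = 0.27381289
u_B1 = 0.995 / sqrt(6) = 0.40620705
u_B2 = 1.164 / sqrt(3) = 0.67203571
u_B3 = 1.214 / sqrt(3) = 0.70090323
u_B4 = 0.089 / sqrt(6) = 0.036334098
uc = sqrt(0.27381289^2 + 0.40620705^2 + 0.67203571^2 + 0.70090323^2 + 0.036334098^2) = 1.0882073
U = k * uc = 2.58 * 1.0882073
U = 2.8076

2.8076


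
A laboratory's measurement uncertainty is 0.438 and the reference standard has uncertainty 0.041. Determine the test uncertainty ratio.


TUR = u_lab / u_ref
= 0.438 / 0.041
= 10.6829

10.6829


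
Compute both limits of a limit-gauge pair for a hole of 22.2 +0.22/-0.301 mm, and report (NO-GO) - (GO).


GO = nominal - lower_tol (smallest hole = maximum material condition)
GO = 22.2 - 0.301 = 21.899
NO-GO = nominal + upper_tol (largest hole = least material condition)
NO-GO = 22.2 + 0.22 = 22.42
spread = NO-GO - GO = 22.42 - 21.899 = 0.5210

0.5210


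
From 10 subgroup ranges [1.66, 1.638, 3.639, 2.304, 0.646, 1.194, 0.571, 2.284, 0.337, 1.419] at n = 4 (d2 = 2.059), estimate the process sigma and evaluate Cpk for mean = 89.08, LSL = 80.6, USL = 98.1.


R_bar = (1.66 + 1.638 + 3.639 + 2.304 + 0.646 + 1.194 + 0.571 + 2.284 + 0.337 + 1.419) / 10 = 1.5692
sigma = R_bar / d2 = 1.5692 / 2.059 = 0.76211753
Cp = (USL - LSL)/(6*sigma) = (98.1 - 80.6)/(6*0.76211753) = 3.8271
Cpu = (98.1 - 89.08)/(3*0.76211753) = 3.9451
Cpl = (89.08 - 80.6)/(3*0.76211753) = 3.7090
Cpk = min(Cpu, Cpl) = 3.7090

3.7090


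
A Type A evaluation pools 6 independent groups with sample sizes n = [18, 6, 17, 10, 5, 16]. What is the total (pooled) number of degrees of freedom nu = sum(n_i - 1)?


nu = sum_i (n_i - 1)
nu = ((18 - 1) + (6 - 1) + (17 - 1) + (10 - 1) + (5 - 1) + (16 - 1))
nu = 17 + 5 + 16 + 9 + 4 + 15
nu = 66

66


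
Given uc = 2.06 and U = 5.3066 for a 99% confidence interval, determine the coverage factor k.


k = U / uc
k = 5.3066 / 2.06
k = 2.576

2.576


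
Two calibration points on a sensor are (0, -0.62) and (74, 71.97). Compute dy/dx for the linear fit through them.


slope = (y2 - y1) / (x2 - x1)
= (71.97 - -0.62) / (74 - 0)
= 72.5900 / 74
= 0.9809

0.9809


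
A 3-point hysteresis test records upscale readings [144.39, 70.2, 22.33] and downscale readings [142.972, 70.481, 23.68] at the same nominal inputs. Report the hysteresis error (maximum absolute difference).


|144.39 - 142.972| = 1.4180
|70.2 - 70.481| = 0.2810
|22.33 - 23.68| = 1.3500
hysteresis = max(diffs) = 1.4180

1.4180


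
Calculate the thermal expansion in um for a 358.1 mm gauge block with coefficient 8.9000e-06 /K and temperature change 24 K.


dL = L * alpha * dT
= 358.1 * 8.9000e-06 * 24
= 0.0764902 mm
dL_um = 0.0764902 * 1000 = 76.4902 um

76.4902


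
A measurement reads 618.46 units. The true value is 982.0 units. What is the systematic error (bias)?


Systematic error = measured - true
= 618.46 - 982.0
= -363.5400

-363.5400


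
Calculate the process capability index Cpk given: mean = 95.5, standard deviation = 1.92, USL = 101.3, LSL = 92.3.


Cpu = (USL - mean) / (3*sigma) = (101.3 - 95.5) / (3*1.92) = 1.0069
Cpl = (mean - LSL) / (3*sigma) = (95.5 - 92.3) / (3*1.92) = 0.5556
Cpk = min(Cpu, Cpl) = 0.5556

0.5556


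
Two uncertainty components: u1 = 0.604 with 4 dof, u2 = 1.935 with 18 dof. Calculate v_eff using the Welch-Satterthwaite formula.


uc = sqrt(u1^2 + u2^2) = sqrt(0.604^2 + 1.935^2) = 2.027077
v_eff = uc^4 / (u1^4/v1 + u2^4/v2)
= 2.027077^4 / (0.604^4/4 + 1.935^4/18)
= 16.884219 / 0.81211828
v_eff = 20.7903

20.7903


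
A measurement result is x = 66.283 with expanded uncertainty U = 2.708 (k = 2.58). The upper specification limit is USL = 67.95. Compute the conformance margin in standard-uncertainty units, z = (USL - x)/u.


u = U / k = 2.708 / 2.58 = 1.0496124
margin = |USL - x| = |67.95 - 66.283| = 1.667
z = margin / u = 1.667 / 1.0496124
z = 1.5882

1.5882


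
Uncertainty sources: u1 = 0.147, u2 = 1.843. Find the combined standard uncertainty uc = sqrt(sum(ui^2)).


uc = sqrt(0.147^2 + 1.843^2)
uc = sqrt(3.418258)
uc = 1.8489

1.8489


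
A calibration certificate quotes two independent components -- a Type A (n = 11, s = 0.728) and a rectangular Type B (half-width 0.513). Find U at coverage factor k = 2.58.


u_A = s / sqrt(n) = 0.728 / sqrt(11) = 0.21950026
u_B = half_width / sqrt(3) = 0.513 / sqrt(3) = 0.29618069
uc = sqrt(u_A^2 + u_B^2) = sqrt(0.21950026^2 + 0.29618069^2) = 0.36865074
U = k * uc = 2.58 * 0.36865074
U = 0.9511

0.9511


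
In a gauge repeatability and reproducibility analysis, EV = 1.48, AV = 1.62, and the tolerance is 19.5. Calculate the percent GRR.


GRR = sqrt(EV^2 + AV^2) = sqrt(1.48^2 + 1.62^2) = 2.1942653
%GRR = GRR / tol * 100 = 2.1942653 / 19.5 * 100
%GRR = 11.2526

11.2526


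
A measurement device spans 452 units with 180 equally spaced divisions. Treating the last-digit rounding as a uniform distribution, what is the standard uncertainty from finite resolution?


resolution = range / divisions
resolution = 452 / 180 = 2.5111111
u_res = resolution / (2*sqrt(3))
u_res = 2.5111111 / 3.4641016
u_res = 0.7249

0.7249


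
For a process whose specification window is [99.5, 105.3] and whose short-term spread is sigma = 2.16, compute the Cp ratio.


Cp = (USL - LSL) / (6 * sigma)
= (105.3 - 99.5) / (6 * 2.16)
= 5.8000 / 12.9600
= 0.4475

0.4475


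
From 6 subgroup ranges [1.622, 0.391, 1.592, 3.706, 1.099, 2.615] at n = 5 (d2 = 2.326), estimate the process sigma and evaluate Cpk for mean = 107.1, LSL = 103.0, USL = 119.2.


R_bar = (1.622 + 0.391 + 1.592 + 3.706 + 1.099 + 2.615) / 6 = 1.8375
sigma = R_bar / d2 = 1.8375 / 2.326 = 0.7899828
Cp = (USL - LSL)/(6*sigma) = (119.2 - 103.0)/(6*0.7899828) = 3.4178
Cpu = (119.2 - 107.1)/(3*0.7899828) = 5.1056
Cpl = (107.1 - 103.0)/(3*0.7899828) = 1.7300
Cpk = min(Cpu, Cpl) = 1.7300

1.7300


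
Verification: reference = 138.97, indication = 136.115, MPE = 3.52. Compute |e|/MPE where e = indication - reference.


e = indication - reference = 136.115 - 138.97 = -2.8550
|e| = 2.8550
ratio = |e| / MPE = 2.8550 / 3.52
ratio = 0.8111

0.8111


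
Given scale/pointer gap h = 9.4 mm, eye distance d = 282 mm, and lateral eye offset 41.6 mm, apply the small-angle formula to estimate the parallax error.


error = h * offset / d
= 9.4 * 41.6 / 282
= 1.3867

1.3867


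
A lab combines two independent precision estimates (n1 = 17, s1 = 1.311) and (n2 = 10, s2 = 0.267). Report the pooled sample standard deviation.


s_p = sqrt(((n1-1)*s1^2 + (n2-1)*s2^2) / (n1+n2-2))
numerator = (17-1)*1.311^2 + (10-1)*0.267^2 = 27.499536 + 0.641601 = 28.141137
denominator = 17 + 10 - 2 = 25
s_p^2 = 28.141137 / 25 = 1.1256455
s_p = sqrt(1.1256455) = 1.0610

1.0610


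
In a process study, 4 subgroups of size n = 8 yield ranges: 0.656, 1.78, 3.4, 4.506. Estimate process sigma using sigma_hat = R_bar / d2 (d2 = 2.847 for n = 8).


R_bar = (0.656 + 1.78 + 3.4 + 4.506) / 4
R_bar = 10.342 / 4 = 2.5855
sigma_hat = R_bar / d2 = 2.5855 / 2.847 = 0.9081

0.9081


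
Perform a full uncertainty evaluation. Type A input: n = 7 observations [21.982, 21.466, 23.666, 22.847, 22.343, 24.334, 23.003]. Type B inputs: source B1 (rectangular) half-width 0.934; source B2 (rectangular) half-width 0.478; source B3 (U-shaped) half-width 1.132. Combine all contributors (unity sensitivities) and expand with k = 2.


mean = (21.982 + 21.466 + 23.666 + 22.847 + 22.343 + 24.334 + 23.003) / 7 = 22.80585714
s = sqrt(sum((x - mean)^2)/(n-1)) = 0.98351571
u_A = s / sqrt(n) = 0.98351571 / sqrt(7) = 0.371734
u_B1 = 0.934 / sqrt(3) = 0.53924515
u_B2 = 0.478 / sqrt(3) = 0.27597343
u_B3 = 1.132 / sqrt(2) = 0.80044488
uc = sqrt(0.371734^2 + 0.53924515^2 + 0.27597343^2 + 0.80044488^2) = 1.0704414
U = k * uc = 2 * 1.0704414
U = 2.1409

2.1409


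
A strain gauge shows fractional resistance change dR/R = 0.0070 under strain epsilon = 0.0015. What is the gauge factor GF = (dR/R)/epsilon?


GF = (dR/R) / epsilon
= 0.0070 / 0.0015
= 4.6667

4.6667


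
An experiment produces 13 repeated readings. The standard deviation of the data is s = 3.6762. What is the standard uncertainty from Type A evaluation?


u_A = s / sqrt(n)
u_A = 3.6762 / sqrt(13)
u_A = 3.6762 / 3.6055513
u_A = 1.0196

1.0196


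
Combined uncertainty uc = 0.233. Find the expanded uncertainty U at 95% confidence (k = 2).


U = k * uc
U = 2 * 0.233
U = 0.4660

0.4660


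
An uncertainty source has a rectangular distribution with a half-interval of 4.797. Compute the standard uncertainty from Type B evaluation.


u_B = half_width / sqrt(3)
u_B = 4.797 / 1.7320508
u_B = 2.7695

2.7695


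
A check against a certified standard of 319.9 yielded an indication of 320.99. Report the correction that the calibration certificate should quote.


Correction = standard - reading
= 319.9 - 320.99
= -1.0900

-1.0900


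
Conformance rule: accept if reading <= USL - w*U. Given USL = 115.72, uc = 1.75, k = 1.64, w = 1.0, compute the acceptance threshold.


U = k * uc = 1.64 * 1.75 = 2.87
guard band g = w * U = 1.0 * 2.87 = 2.87
AL = USL - g = 115.72 - 2.87
AL = 112.8500

112.8500


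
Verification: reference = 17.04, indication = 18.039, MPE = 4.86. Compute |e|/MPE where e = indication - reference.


e = indication - reference = 18.039 - 17.04 = 0.9990
|e| = 0.9990
ratio = |e| / MPE = 0.9990 / 4.86
ratio = 0.2056

0.2056


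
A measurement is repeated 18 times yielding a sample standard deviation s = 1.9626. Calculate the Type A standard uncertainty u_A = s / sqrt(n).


u_A = s / sqrt(n)
u_A = 1.9626 / sqrt(18)
u_A = 1.9626 / 4.2426407
u_A = 0.4626

0.4626


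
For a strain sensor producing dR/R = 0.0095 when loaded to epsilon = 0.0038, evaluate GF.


GF = (dR/R) / epsilon
= 0.0095 / 0.0038
= 2.5000

2.5000


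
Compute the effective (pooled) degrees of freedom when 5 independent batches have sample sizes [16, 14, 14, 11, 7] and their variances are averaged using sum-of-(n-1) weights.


nu = sum_i (n_i - 1)
nu = ((16 - 1) + (14 - 1) + (14 - 1) + (11 - 1) + (7 - 1))
nu = 15 + 13 + 13 + 10 + 6
nu = 57

57


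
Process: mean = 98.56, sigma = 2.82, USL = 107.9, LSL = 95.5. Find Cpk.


Cpu = (USL - mean) / (3*sigma) = (107.9 - 98.56) / (3*2.82) = 1.1040
Cpl = (mean - LSL) / (3*sigma) = (98.56 - 95.5) / (3*2.82) = 0.3617
Cpk = min(Cpu, Cpl) = 0.3617

0.3617


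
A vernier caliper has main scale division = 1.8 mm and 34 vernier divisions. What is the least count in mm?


LC = MSD / n_div
= 1.8 / 34
= 0.0529

0.0529


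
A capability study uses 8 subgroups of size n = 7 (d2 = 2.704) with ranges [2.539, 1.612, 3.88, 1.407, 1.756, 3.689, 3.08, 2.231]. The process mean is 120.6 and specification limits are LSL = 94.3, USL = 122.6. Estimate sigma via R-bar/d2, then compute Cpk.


R_bar = (2.539 + 1.612 + 3.88 + 1.407 + 1.756 + 3.689 + 3.08 + 2.231) / 8 = 2.52425
sigma = R_bar / d2 = 2.52425 / 2.704 = 0.93352441
Cp = (USL - LSL)/(6*sigma) = (122.6 - 94.3)/(6*0.93352441) = 5.0525
Cpu = (122.6 - 120.6)/(3*0.93352441) = 0.7141
Cpl = (120.6 - 94.3)/(3*0.93352441) = 9.3909
Cpk = min(Cpu, Cpl) = 0.7141

0.7141


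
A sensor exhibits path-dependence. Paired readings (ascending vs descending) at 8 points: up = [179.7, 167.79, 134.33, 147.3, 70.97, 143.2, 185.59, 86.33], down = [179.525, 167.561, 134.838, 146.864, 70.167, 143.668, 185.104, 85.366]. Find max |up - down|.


|179.7 - 179.525| = 0.1750
|167.79 - 167.561| = 0.2290
|134.33 - 134.838| = 0.5080
|147.3 - 146.864| = 0.4360
|70.97 - 70.167| = 0.8030
|143.2 - 143.668| = 0.4680
|185.59 - 185.104| = 0.4860
|86.33 - 85.366| = 0.9640
hysteresis = max(diffs) = 0.9640

0.9640


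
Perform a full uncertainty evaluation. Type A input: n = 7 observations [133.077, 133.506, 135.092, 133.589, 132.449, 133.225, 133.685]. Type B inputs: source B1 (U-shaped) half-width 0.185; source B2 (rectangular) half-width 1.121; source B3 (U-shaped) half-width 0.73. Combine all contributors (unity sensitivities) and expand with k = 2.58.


mean = (133.077 + 133.506 + 135.092 + 133.589 + 132.449 + 133.225 + 133.685) / 7 = 133.5175714
s = sqrt(sum((x - mean)^2)/(n-1)) = 0.80969539
u_A = s / sqrt(n) = 0.80969539 / sqrt(7) = 0.30603609
u_B1 = 0.185 / sqrt(2) = 0.13081475
u_B2 = 1.121 / sqrt(3) = 0.64720965
u_B3 = 0.73 / sqrt(2) = 0.51618795
uc = sqrt(0.30603609^2 + 0.13081475^2 + 0.64720965^2 + 0.51618795^2) = 0.89224488
U = k * uc = 2.58 * 0.89224488
U = 2.3020

2.3020


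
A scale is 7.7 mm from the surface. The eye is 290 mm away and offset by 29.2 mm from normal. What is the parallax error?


error = h * offset / d
= 7.7 * 29.2 / 290
= 0.7753

0.7753


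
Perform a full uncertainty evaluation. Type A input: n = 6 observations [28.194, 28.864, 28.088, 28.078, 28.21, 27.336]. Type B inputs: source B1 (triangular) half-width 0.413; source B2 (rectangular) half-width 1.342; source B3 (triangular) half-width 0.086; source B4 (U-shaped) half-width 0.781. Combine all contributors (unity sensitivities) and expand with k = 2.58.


mean = (28.194 + 28.864 + 28.088 + 28.078 + 28.21 + 27.336) / 6 = 28.12833333
s = sqrt(sum((x - mean)^2)/(n-1)) = 0.48664963
u_A = s / sqrt(n) = 0.48664963 / sqrt(6) = 0.19867388
u_B1 = 0.413 / sqrt(6) = 0.16860654
u_B2 = 1.342 / sqrt(3) = 0.77480406
u_B3 = 0.086 / sqrt(6) = 0.035109353
u_B4 = 0.781 / sqrt(2) = 0.5522504
uc = sqrt(0.19867388^2 + 0.16860654^2 + 0.77480406^2 + 0.035109353^2 + 0.5522504^2) = 0.98713423
U = k * uc = 2.58 * 0.98713423
U = 2.5468

2.5468


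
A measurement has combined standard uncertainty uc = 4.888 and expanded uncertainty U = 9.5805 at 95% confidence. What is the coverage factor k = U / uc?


k = U / uc
k = 9.5805 / 4.888
k = 1.96

1.96


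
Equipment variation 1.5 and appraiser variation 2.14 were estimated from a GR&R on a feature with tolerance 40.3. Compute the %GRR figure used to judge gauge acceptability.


GRR = sqrt(EV^2 + AV^2) = sqrt(1.5^2 + 2.14^2) = 2.6133503
%GRR = GRR / tol * 100 = 2.6133503 / 40.3 * 100
%GRR = 6.4847

6.4847


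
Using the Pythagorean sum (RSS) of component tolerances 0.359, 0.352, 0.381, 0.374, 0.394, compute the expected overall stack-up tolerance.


RSS = sqrt(0.359^2 + 0.352^2 + 0.381^2 + 0.374^2 + 0.394^2)
= sqrt(0.693058)
= 0.8325

0.8325


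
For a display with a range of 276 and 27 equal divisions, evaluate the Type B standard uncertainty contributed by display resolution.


resolution = range / divisions
resolution = 276 / 27 = 10.222222
u_res = resolution / (2*sqrt(3))
u_res = 10.222222 / 3.4641016
u_res = 2.9509

2.9509


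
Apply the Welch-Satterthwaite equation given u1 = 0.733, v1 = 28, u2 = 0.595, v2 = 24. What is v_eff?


uc = sqrt(u1^2 + u2^2) = sqrt(0.733^2 + 0.595^2) = 0.94409427
v_eff = uc^4 / (u1^4/v1 + u2^4/v2)
= 0.94409427^4 / (0.733^4/28 + 0.595^4/24)
= 0.79444063 / 0.015532219
v_eff = 51.1479

51.1479


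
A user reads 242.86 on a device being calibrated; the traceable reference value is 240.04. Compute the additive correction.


Correction = standard - reading
= 240.04 - 242.86
= -2.8200

-2.8200


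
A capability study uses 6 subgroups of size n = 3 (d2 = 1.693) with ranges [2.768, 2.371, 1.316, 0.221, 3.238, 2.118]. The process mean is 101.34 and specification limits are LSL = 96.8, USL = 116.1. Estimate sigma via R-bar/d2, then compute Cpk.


R_bar = (2.768 + 2.371 + 1.316 + 0.221 + 3.238 + 2.118) / 6 = 2.0053333
sigma = R_bar / d2 = 2.0053333 / 1.693 = 1.1844851
Cp = (USL - LSL)/(6*sigma) = (116.1 - 96.8)/(6*1.1844851) = 2.7157
Cpu = (116.1 - 101.34)/(3*1.1844851) = 4.1537
Cpl = (101.34 - 96.8)/(3*1.1844851) = 1.2776
Cpk = min(Cpu, Cpl) = 1.2776

1.2776


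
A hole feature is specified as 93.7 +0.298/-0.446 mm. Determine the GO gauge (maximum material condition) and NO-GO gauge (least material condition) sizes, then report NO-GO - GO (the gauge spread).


GO = nominal - lower_tol (smallest hole = maximum material condition)
GO = 93.7 - 0.446 = 93.254
NO-GO = nominal + upper_tol (largest hole = least material condition)
NO-GO = 93.7 + 0.298 = 93.998
spread = NO-GO - GO = 93.998 - 93.254 = 0.7440

0.7440


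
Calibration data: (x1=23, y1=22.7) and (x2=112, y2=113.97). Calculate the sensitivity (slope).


slope = (y2 - y1) / (x2 - x1)
= (113.97 - 22.7) / (112 - 23)
= 91.2700 / 89
= 1.0255

1.0255


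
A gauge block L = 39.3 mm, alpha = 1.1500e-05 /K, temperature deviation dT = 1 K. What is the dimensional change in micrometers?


dL = L * alpha * dT
= 39.3 * 1.1500e-05 * 1
= 4.5190000e-04 mm
dL_um = 4.5190000e-04 * 1000 = 0.4519 um

0.4519


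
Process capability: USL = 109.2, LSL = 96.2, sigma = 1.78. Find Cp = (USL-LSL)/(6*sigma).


Cp = (USL - LSL) / (6 * sigma)
= (109.2 - 96.2) / (6 * 1.78)
= 13.0000 / 10.6800
= 1.2172

1.2172


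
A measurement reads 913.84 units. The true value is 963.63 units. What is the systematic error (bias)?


Systematic error = measured - true
= 913.84 - 963.63
= -49.7900

-49.7900


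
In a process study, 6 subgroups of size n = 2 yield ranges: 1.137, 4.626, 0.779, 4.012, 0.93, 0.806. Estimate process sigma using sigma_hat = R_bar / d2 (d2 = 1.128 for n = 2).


R_bar = (1.137 + 4.626 + 0.779 + 4.012 + 0.93 + 0.806) / 6
R_bar = 12.29 / 6 = 2.0483333
sigma_hat = R_bar / d2 = 2.0483333 / 1.128 = 1.8159

1.8159


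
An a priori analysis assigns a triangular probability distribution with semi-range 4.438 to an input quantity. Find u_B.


u_B = half_width / sqrt(6)
u_B = 4.438 / 2.4494897
u_B = 1.8118

1.8118


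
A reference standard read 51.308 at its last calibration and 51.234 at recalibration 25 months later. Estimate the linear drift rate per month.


rate = (v2 - v1) / months
= (51.234 - 51.308) / 25
= -0.0740 / 25
= -0.0030

-0.0030


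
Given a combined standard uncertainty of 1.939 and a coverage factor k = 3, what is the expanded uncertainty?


U = k * uc
U = 3 * 1.939
U = 5.8170

5.8170


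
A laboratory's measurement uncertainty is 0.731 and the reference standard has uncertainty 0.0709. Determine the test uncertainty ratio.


TUR = u_lab / u_ref
= 0.731 / 0.0709
= 10.3103

10.3103


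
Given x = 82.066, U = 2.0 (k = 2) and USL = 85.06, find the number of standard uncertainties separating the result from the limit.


u = U / k = 2.0 / 2 = 1
margin = |USL - x| = |85.06 - 82.066| = 2.994
z = margin / u = 2.994 / 1
z = 2.9940

2.9940


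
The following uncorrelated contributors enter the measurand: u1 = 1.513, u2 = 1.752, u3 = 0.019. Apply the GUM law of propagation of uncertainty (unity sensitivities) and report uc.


uc = sqrt(1.513^2 + 1.752^2 + 0.019^2)
uc = sqrt(5.359034)
uc = 2.3150

2.3150


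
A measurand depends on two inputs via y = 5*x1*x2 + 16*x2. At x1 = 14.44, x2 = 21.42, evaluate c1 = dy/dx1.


y = 5*x1*x2 + 16*x2
dy/dx1 = 5*x2
Evaluate at x2 = 21.42: c1 = 5 * 21.42
c1 = 107.1000

107.1000


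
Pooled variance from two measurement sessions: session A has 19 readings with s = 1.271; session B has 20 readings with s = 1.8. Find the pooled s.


s_p = sqrt(((n1-1)*s1^2 + (n2-1)*s2^2) / (n1+n2-2))
numerator = (19-1)*1.271^2 + (20-1)*1.8^2 = 29.077938 + 61.56 = 90.637938
denominator = 19 + 20 - 2 = 37
s_p^2 = 90.637938 / 37 = 2.449674
s_p = sqrt(2.449674) = 1.5651

1.5651


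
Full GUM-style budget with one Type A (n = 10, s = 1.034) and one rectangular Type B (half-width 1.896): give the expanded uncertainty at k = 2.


u_A = s / sqrt(n) = 1.034 / sqrt(10) = 0.32697951
u_B = half_width / sqrt(3) = 1.896 / sqrt(3) = 1.0946561
uc = sqrt(u_A^2 + u_B^2) = sqrt(0.32697951^2 + 1.0946561^2) = 1.1424481
U = k * uc = 2 * 1.1424481
U = 2.2849

2.2849


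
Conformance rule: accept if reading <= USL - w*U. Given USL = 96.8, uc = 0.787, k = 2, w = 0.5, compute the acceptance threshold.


U = k * uc = 2 * 0.787 = 1.574
guard band g = w * U = 0.5 * 1.574 = 0.787
AL = USL - g = 96.8 - 0.787
AL = 96.0130

96.0130


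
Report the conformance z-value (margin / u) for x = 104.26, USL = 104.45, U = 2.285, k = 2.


u = U / k = 2.285 / 2 = 1.1425
margin = |USL - x| = |104.45 - 104.26| = 0.19
z = margin / u = 0.19 / 1.1425
z = 0.1663

0.1663


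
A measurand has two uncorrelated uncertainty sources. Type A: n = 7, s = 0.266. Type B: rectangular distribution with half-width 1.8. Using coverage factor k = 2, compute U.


u_A = s / sqrt(n) = 0.266 / sqrt(7) = 0.10053855
u_B = half_width / sqrt(3) = 1.8 / sqrt(3) = 1.0392305
uc = sqrt(u_A^2 + u_B^2) = sqrt(0.10053855^2 + 1.0392305^2) = 1.0440824
U = k * uc = 2 * 1.0440824
U = 2.0882

2.0882


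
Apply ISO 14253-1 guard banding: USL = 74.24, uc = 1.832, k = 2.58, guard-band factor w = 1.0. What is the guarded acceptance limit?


U = k * uc = 2.58 * 1.832 = 4.72656
guard band g = w * U = 1.0 * 4.72656 = 4.72656
AL = USL - g = 74.24 - 4.72656
AL = 69.5134

69.5134


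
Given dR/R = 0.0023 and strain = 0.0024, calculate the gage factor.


GF = (dR/R) / epsilon
= 0.0023 / 0.0024
= 0.9583

0.9583


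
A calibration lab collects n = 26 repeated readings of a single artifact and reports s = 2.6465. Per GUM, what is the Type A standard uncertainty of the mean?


u_A = s / sqrt(n)
u_A = 2.6465 / sqrt(26)
u_A = 2.6465 / 5.0990195
u_A = 0.5190

0.5190


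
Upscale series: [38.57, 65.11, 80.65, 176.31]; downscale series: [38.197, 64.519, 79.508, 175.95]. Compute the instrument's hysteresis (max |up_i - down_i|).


|38.57 - 38.197| = 0.3730
|65.11 - 64.519| = 0.5910
|80.65 - 79.508| = 1.1420
|176.31 - 175.95| = 0.3600
hysteresis = max(diffs) = 1.1420

1.1420


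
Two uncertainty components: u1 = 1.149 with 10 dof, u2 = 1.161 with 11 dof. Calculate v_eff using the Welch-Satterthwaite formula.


uc = sqrt(u1^2 + u2^2) = sqrt(1.149^2 + 1.161^2) = 1.6334387
v_eff = uc^4 / (u1^4/v1 + u2^4/v2)
= 1.6334387^4 / (1.149^4/10 + 1.161^4/11)
= 7.1188749 / 0.33946498
v_eff = 20.9709

20.9709


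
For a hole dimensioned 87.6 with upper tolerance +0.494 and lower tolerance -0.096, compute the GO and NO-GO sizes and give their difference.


GO = nominal - lower_tol (smallest hole = maximum material condition)
GO = 87.6 - 0.096 = 87.504
NO-GO = nominal + upper_tol (largest hole = least material condition)
NO-GO = 87.6 + 0.494 = 88.094
spread = NO-GO - GO = 88.094 - 87.504 = 0.5900

0.5900


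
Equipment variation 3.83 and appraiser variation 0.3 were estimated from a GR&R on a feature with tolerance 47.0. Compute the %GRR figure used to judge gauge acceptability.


GRR = sqrt(EV^2 + AV^2) = sqrt(3.83^2 + 0.3^2) = 3.8417314
%GRR = GRR / tol * 100 = 3.8417314 / 47.0 * 100
%GRR = 8.1739

8.1739


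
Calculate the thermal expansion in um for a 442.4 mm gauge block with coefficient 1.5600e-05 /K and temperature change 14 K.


dL = L * alpha * dT
= 442.4 * 1.5600e-05 * 14
= 0.0966202 mm
dL_um = 0.0966202 * 1000 = 96.6202 um

96.6202


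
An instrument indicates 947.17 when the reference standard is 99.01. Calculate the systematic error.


Systematic error = measured - true
= 947.17 - 99.01
= 848.1600

848.1600


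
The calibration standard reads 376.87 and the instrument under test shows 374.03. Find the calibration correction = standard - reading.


Correction = standard - reading
= 376.87 - 374.03
= 2.8400

2.8400


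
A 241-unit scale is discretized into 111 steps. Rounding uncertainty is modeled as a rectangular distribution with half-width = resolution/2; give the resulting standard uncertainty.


resolution = range / divisions
resolution = 241 / 111 = 2.1711712
u_res = resolution / (2*sqrt(3))
u_res = 2.1711712 / 3.4641016
u_res = 0.6268

0.6268


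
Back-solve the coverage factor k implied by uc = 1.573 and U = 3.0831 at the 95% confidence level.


k = U / uc
k = 3.0831 / 1.573
k = 1.96

1.96


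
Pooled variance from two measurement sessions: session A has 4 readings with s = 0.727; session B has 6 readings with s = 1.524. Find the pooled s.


s_p = sqrt(((n1-1)*s1^2 + (n2-1)*s2^2) / (n1+n2-2))
numerator = (4-1)*0.727^2 + (6-1)*1.524^2 = 1.585587 + 11.61288 = 13.198467
denominator = 4 + 6 - 2 = 8
s_p^2 = 13.198467 / 8 = 1.6498084
s_p = sqrt(1.6498084) = 1.2844

1.2844


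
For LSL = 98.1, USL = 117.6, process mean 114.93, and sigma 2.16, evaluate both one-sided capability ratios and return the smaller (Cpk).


Cpu = (USL - mean) / (3*sigma) = (117.6 - 114.93) / (3*2.16) = 0.4120
Cpl = (mean - LSL) / (3*sigma) = (114.93 - 98.1) / (3*2.16) = 2.5972
Cpk = min(Cpu, Cpl) = 0.4120

0.4120


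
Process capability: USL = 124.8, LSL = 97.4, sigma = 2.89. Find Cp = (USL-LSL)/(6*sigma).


Cp = (USL - LSL) / (6 * sigma)
= (124.8 - 97.4) / (6 * 2.89)
= 27.4000 / 17.3400
= 1.5802

1.5802


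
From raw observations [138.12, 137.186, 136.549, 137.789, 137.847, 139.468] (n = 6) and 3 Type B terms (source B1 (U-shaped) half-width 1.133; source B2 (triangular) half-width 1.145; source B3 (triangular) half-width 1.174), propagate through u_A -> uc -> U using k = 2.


mean = (138.12 + 137.186 + 136.549 + 137.789 + 137.847 + 139.468) / 6 = 137.8265
s = sqrt(sum((x - mean)^2)/(n-1)) = 0.98231741
u_A = s / sqrt(n) = 0.98231741 / sqrt(6) = 0.4010294
u_B1 = 1.133 / sqrt(2) = 0.80115198
u_B2 = 1.145 / sqrt(6) = 0.46744429
u_B3 = 1.174 / sqrt(6) = 0.47928349
uc = sqrt(0.4010294^2 + 0.80115198^2 + 0.46744429^2 + 0.47928349^2) = 1.1184301
U = k * uc = 2 * 1.1184301
U = 2.2369

2.2369


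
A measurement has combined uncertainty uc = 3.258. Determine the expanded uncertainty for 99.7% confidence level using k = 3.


U = k * uc
U = 3 * 3.258
U = 9.7740

9.7740


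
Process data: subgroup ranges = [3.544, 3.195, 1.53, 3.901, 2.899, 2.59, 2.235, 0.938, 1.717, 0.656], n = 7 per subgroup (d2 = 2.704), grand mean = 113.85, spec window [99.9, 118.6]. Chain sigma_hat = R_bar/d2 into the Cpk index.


R_bar = (3.544 + 3.195 + 1.53 + 3.901 + 2.899 + 2.59 + 2.235 + 0.938 + 1.717 + 0.656) / 10 = 2.3205
sigma = R_bar / d2 = 2.3205 / 2.704 = 0.85817308
Cp = (USL - LSL)/(6*sigma) = (118.6 - 99.9)/(6*0.85817308) = 3.6317
Cpu = (118.6 - 113.85)/(3*0.85817308) = 1.8450
Cpl = (113.85 - 99.9)/(3*0.85817308) = 5.4185
Cpk = min(Cpu, Cpl) = 1.8450

1.8450


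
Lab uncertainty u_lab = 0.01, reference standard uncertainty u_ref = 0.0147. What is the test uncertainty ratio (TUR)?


TUR = u_lab / u_ref
= 0.01 / 0.0147
= 0.6803

0.6803


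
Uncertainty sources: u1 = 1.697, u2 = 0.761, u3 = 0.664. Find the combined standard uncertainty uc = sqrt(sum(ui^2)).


uc = sqrt(1.697^2 + 0.761^2 + 0.664^2)
uc = sqrt(3.899826)
uc = 1.9748

1.9748


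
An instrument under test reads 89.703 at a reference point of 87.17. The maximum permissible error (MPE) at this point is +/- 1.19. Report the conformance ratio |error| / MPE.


e = indication - reference = 89.703 - 87.17 = 2.5330
|e| = 2.5330
ratio = |e| / MPE = 2.5330 / 1.19
ratio = 2.1286

2.1286


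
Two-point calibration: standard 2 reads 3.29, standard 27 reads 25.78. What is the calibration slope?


slope = (y2 - y1) / (x2 - x1)
= (25.78 - 3.29) / (27 - 2)
= 22.4900 / 25
= 0.8996

0.8996


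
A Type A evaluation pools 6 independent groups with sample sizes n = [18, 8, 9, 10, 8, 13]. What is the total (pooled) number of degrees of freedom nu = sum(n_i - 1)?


nu = sum_i (n_i - 1)
nu = ((18 - 1) + (8 - 1) + (9 - 1) + (10 - 1) + (8 - 1) + (13 - 1))
nu = 17 + 7 + 8 + 9 + 7 + 12
nu = 60

60


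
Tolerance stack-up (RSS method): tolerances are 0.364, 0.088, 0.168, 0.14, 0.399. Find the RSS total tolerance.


RSS = sqrt(0.364^2 + 0.088^2 + 0.168^2 + 0.14^2 + 0.399^2)
= sqrt(0.347265)
= 0.5893

0.5893


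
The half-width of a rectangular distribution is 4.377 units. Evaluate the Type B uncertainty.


u_B = half_width / sqrt(3)
u_B = 4.377 / 1.7320508
u_B = 2.5271

2.5271


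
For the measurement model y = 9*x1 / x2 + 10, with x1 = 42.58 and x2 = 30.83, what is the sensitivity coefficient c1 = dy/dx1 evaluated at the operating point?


y = 9*x1 / x2 + 10
dy/dx1 = 9/x2
Evaluate at x2 = 30.83: c1 = 9 / 30.83
c1 = 0.2919

0.2919


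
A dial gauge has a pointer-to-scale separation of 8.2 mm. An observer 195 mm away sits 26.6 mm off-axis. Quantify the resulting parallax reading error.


error = h * offset / d
= 8.2 * 26.6 / 195
= 1.1186

1.1186


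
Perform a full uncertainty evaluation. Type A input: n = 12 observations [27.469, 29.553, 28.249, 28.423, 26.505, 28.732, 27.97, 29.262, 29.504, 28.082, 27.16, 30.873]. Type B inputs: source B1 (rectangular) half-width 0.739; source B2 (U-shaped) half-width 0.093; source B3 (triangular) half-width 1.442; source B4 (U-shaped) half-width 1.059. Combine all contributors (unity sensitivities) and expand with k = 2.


mean = (27.469 + 29.553 + 28.249 + 28.423 + 26.505 + 28.732 + 27.97 + 29.262 + 29.504 + 28.082 + 27.16 + 30.873) / 12 = 28.48183333
s = sqrt(sum((x - mean)^2)/(n-1)) = 1.196267
u_A = s / sqrt(n) = 1.196267 / sqrt(12) = 0.34533254
u_B1 = 0.739 / sqrt(3) = 0.42666185
u_B2 = 0.093 / sqrt(2) = 0.065760931
u_B3 = 1.442 / sqrt(6) = 0.58869403
u_B4 = 1.059 / sqrt(2) = 0.74882608
uc = sqrt(0.34533254^2 + 0.42666185^2 + 0.065760931^2 + 0.58869403^2 + 0.74882608^2) = 1.1013267
U = k * uc = 2 * 1.1013267
U = 2.2027

2.2027


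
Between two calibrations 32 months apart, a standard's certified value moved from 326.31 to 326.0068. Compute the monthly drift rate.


rate = (v2 - v1) / months
= (326.0068 - 326.31) / 32
= -0.3032 / 32
= -0.0095

-0.0095


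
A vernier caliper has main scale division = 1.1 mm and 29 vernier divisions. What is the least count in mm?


LC = MSD / n_div
= 1.1 / 29
= 0.0379

0.0379


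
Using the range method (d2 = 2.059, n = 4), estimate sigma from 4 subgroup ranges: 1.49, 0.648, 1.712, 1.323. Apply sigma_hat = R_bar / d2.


R_bar = (1.49 + 0.648 + 1.712 + 1.323) / 4
R_bar = 5.173 / 4 = 1.29325
sigma_hat = R_bar / d2 = 1.29325 / 2.059 = 0.6281

0.6281


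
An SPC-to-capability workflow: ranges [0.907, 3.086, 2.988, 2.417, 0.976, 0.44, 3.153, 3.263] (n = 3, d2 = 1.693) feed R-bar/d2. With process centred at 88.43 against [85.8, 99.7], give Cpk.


R_bar = (0.907 + 3.086 + 2.988 + 2.417 + 0.976 + 0.44 + 3.153 + 3.263) / 8 = 2.15375
sigma = R_bar / d2 = 2.15375 / 1.693 = 1.27215
Cp = (USL - LSL)/(6*sigma) = (99.7 - 85.8)/(6*1.27215) = 1.8211
Cpu = (99.7 - 88.43)/(3*1.27215) = 2.9530
Cpl = (88.43 - 85.8)/(3*1.27215) = 0.6891
Cpk = min(Cpu, Cpl) = 0.6891

0.6891


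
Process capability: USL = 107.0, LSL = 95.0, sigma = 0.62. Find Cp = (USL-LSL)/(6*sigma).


Cp = (USL - LSL) / (6 * sigma)
= (107.0 - 95.0) / (6 * 0.62)
= 12.0000 / 3.7200
= 3.2258

3.2258


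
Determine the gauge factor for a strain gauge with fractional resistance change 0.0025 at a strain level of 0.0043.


GF = (dR/R) / epsilon
= 0.0025 / 0.0043
= 0.5814

0.5814


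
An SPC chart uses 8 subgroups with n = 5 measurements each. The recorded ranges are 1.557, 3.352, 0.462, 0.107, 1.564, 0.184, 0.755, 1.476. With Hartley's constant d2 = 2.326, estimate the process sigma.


R_bar = (1.557 + 3.352 + 0.462 + 0.107 + 1.564 + 0.184 + 0.755 + 1.476) / 8
R_bar = 9.457 / 8 = 1.182125
sigma_hat = R_bar / d2 = 1.182125 / 2.326 = 0.5082

0.5082


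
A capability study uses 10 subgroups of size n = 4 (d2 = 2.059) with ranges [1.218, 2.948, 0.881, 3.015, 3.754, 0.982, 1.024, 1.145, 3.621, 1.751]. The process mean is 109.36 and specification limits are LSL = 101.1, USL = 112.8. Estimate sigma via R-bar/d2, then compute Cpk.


R_bar = (1.218 + 2.948 + 0.881 + 3.015 + 3.754 + 0.982 + 1.024 + 1.145 + 3.621 + 1.751) / 10 = 2.0339
sigma = R_bar / d2 = 2.0339 / 2.059 = 0.98780962
Cp = (USL - LSL)/(6*sigma) = (112.8 - 101.1)/(6*0.98780962) = 1.9741
Cpu = (112.8 - 109.36)/(3*0.98780962) = 1.1608
Cpl = (109.36 - 101.1)/(3*0.98780962) = 2.7873
Cpk = min(Cpu, Cpl) = 1.1608

1.1608


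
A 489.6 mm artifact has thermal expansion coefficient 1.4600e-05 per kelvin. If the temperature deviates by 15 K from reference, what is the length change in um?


dL = L * alpha * dT
= 489.6 * 1.4600e-05 * 15
= 0.1072224 mm
dL_um = 0.1072224 * 1000 = 107.2224 um

107.2224


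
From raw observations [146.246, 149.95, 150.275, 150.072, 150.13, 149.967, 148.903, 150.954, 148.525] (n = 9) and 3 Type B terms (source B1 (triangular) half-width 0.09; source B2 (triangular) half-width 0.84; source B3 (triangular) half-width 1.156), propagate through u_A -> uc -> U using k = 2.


mean = (146.246 + 149.95 + 150.275 + 150.072 + 150.13 + 149.967 + 148.903 + 150.954 + 148.525) / 9 = 149.4468889
s = sqrt(sum((x - mean)^2)/(n-1)) = 1.4022115
u_A = s / sqrt(n) = 1.4022115 / sqrt(9) = 0.46740383
u_B1 = 0.09 / sqrt(6) = 0.036742346
u_B2 = 0.84 / sqrt(6) = 0.34292856
u_B3 = 1.156 / sqrt(6) = 0.47193502
uc = sqrt(0.46740383^2 + 0.036742346^2 + 0.34292856^2 + 0.47193502^2) = 0.74842435
U = k * uc = 2 * 0.74842435
U = 1.4968

1.4968


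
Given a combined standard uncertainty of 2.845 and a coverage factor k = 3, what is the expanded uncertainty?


U = k * uc
U = 3 * 2.845
U = 8.5350

8.5350


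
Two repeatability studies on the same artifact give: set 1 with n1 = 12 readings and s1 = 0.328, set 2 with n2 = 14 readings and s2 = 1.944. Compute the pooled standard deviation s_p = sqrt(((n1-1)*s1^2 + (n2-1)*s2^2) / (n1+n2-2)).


s_p = sqrt(((n1-1)*s1^2 + (n2-1)*s2^2) / (n1+n2-2))
numerator = (12-1)*0.328^2 + (14-1)*1.944^2 = 1.183424 + 49.128768 = 50.312192
denominator = 12 + 14 - 2 = 24
s_p^2 = 50.312192 / 24 = 2.0963413
s_p = sqrt(2.0963413) = 1.4479

1.4479


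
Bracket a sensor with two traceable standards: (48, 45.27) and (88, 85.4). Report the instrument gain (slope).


slope = (y2 - y1) / (x2 - x1)
= (85.4 - 45.27) / (88 - 48)
= 40.1300 / 40
= 1.0032

1.0032


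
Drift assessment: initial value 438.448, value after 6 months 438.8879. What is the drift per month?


rate = (v2 - v1) / months
= (438.8879 - 438.448) / 6
= 0.4399 / 6
= 0.0733

0.0733


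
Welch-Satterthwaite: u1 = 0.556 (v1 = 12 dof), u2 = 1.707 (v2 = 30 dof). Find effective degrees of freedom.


uc = sqrt(u1^2 + u2^2) = sqrt(0.556^2 + 1.707^2) = 1.7952674
v_eff = uc^4 / (u1^4/v1 + u2^4/v2)
= 1.7952674^4 / (0.556^4/12 + 1.707^4/30)
= 10.387633 / 0.29098096
v_eff = 35.6987

35.6987


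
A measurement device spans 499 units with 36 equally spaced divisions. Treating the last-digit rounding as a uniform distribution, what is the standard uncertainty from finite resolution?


resolution = range / divisions
resolution = 499 / 36 = 13.861111
u_res = resolution / (2*sqrt(3))
u_res = 13.861111 / 3.4641016
u_res = 4.0014

4.0014


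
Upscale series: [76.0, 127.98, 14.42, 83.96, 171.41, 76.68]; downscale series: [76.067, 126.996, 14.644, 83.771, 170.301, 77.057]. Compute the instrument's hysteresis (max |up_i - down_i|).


|76.0 - 76.067| = 0.0670
|127.98 - 126.996| = 0.9840
|14.42 - 14.644| = 0.2240
|83.96 - 83.771| = 0.1890
|171.41 - 170.301| = 1.1090
|76.68 - 77.057| = 0.3770
hysteresis = max(diffs) = 1.1090

1.1090
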